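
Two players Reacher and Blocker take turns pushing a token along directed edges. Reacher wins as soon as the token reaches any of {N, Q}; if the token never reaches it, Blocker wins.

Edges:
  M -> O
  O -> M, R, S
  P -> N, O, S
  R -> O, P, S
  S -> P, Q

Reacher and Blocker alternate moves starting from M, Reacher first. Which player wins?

Track states (vertex, player-to-move).
A0 = {(N,Reacher), (N,Blocker), (Q,Reacher), (Q,Blocker)}
A1: add {(P,Reacher), (S,Reacher)}.
A2: add {(S,Blocker)}.
A3: add {(O,Reacher), (R,Reacher)}.
A4: add {(M,Blocker), (P,Blocker), (R,Blocker)}.
A5 = A4; e.g. (M,Reacher) stays out. (M,Reacher) never enters ⇒ Blocker avoids the target.

Blocker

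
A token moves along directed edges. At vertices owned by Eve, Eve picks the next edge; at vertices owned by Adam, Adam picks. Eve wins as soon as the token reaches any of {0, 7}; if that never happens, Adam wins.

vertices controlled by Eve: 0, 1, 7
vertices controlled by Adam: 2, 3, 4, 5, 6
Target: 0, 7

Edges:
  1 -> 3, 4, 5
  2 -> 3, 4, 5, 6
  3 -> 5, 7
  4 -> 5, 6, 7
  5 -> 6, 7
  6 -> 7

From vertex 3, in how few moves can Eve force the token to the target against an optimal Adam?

A0 = {0, 7}
A1: add {6} — 6 (Adam): all of {7} already in.
A2: add {5} — 5 (Adam): all of {6, 7} already in.
A3: add {1, 3, 4} — 1 (Eve) has 1→5; 3 (Adam): all of {5, 7} already in; 4 (Adam): all of {5, 6, 7} already in.
3 enters the attractor at level 3, so Eve can force the target in 3 moves from there.

3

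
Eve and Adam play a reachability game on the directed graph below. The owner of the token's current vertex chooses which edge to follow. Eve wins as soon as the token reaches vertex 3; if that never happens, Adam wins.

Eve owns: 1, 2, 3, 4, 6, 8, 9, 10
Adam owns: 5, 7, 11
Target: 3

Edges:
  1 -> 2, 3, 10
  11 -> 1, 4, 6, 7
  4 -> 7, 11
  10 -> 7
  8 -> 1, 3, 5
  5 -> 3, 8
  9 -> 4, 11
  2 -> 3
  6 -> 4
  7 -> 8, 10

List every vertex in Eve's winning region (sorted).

A0 = {3}
A1: add {1, 2, 8} — 1 (Eve) has 1→3; 2 (Eve) has 2→3; 8 (Eve) has 8→3.
A2: add {5} — 5 (Adam): all of {3, 8} already in.
A3 = A2; e.g. 4 (Eve) has no edge into A2. Fixed point.
Eve's winning region = {1, 2, 3, 5, 8}.

1, 2, 3, 5, 8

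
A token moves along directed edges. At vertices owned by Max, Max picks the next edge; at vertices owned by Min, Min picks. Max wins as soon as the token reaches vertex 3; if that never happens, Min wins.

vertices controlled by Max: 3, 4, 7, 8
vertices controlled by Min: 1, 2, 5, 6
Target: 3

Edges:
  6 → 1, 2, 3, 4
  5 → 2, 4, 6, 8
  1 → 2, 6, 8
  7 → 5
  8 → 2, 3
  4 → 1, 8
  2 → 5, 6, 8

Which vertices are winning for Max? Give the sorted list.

A0 = {3}
A1: add {8} — 8 (Max) has 8→3.
A2: add {4} — 4 (Max) has 4→8.
A3 = A2; e.g. 1 (Min) can still go to 2. Fixed point.
Max's winning region = {3, 4, 8}.

3, 4, 8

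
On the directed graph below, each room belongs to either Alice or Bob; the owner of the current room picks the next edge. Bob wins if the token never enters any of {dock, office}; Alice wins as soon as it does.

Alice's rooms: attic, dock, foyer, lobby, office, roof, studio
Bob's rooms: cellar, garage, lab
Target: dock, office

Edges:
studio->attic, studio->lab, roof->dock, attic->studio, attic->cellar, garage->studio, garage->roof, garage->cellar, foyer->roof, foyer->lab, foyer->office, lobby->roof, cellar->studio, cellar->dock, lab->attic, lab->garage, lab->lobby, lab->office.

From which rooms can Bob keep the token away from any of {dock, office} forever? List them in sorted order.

A0 = {dock, office}
A1: add {foyer, roof} — roof (Alice) has roof→dock; foyer (Alice) has foyer→office.
A2: add {lobby} — lobby (Alice) has lobby→roof.
A3 = A2; e.g. studio (Alice) has no edge into A2. Fixed point.
Alice's attractor = {dock, foyer, lobby, office, roof}; Bob avoids the target exactly from the complement.

attic, cellar, garage, lab, studio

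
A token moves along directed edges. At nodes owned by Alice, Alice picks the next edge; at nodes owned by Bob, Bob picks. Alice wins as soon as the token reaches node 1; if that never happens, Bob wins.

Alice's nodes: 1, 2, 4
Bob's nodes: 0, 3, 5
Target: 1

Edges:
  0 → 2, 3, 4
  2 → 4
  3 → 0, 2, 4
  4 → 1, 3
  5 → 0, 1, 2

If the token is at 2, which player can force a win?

A0 = {1}
A1: add {4} — 4 (Alice) has 4→1.
A2: add {2} — 2 (Alice) has 2→4.
A3 = A2; e.g. 0 (Bob) can still go to 3. Fixed point.
2 ∈ A2, so Alice can force the target.

Alice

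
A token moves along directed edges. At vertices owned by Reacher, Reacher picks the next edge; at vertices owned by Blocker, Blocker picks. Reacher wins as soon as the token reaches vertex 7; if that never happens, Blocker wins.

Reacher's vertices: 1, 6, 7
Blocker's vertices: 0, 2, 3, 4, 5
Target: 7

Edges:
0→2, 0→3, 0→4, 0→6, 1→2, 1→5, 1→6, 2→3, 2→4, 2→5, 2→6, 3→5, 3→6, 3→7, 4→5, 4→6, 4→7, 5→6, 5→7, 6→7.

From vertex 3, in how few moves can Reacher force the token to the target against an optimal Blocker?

A0 = {7}
A1: add {6} — 6 (Reacher) has 6→7.
A2: add {1, 5} — 1 (Reacher) has 1→6; 5 (Blocker): all of {6, 7} already in.
A3: add {3, 4} — 3 (Blocker): all of {5, 6, 7} already in; 4 (Blocker): all of {5, 6, 7} already in.
3 enters the attractor at level 3, so Reacher can force the target in 3 moves from there.

3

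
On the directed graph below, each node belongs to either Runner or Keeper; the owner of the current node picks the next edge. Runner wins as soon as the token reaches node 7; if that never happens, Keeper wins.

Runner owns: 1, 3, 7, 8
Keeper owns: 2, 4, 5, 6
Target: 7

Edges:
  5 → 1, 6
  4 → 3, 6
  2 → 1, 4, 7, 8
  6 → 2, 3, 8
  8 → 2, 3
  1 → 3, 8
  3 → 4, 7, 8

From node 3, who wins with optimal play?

A0 = {7}
A1: add {3} — 3 (Runner) has 3→7.
3 ∈ A1, so Runner can force the target.

Runner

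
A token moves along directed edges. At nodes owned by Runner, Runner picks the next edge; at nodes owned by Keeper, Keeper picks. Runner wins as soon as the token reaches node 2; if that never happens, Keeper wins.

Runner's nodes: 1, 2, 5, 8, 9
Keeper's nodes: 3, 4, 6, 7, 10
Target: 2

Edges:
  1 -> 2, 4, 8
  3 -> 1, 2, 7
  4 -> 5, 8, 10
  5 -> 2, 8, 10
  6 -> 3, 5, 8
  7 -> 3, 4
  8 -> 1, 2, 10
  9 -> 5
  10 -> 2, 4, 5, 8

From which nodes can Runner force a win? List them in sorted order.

1, 2, 5, 8, 9

A0 = {2}
A1: add {1, 5, 8} — 1 (Runner) has 1→2; 5 (Runner) has 5→2; 8 (Runner) has 8→2.
A2: add {9} — 9 (Runner) has 9→5.
A3 = A2; e.g. 3 (Keeper) can still go to 7. Fixed point.
Runner's winning region = {1, 2, 5, 8, 9}.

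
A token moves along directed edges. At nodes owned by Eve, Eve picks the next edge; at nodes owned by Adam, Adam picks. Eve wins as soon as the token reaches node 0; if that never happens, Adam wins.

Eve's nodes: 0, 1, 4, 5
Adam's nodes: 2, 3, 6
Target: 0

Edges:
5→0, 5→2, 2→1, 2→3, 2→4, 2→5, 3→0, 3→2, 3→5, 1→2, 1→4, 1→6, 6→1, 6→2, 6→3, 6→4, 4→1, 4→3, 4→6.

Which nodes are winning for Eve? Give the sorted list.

0, 5

A0 = {0}
A1: add {5} — 5 (Eve) has 5→0.
A2 = A1; e.g. 1 (Eve) has no edge into A1. Fixed point.
Eve's winning region = {0, 5}.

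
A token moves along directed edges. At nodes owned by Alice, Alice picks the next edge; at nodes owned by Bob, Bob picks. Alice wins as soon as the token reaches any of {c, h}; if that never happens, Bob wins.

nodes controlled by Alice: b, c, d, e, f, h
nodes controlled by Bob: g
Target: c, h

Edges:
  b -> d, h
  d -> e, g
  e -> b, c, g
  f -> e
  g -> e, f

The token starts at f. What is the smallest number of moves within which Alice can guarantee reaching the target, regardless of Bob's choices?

2

A0 = {c, h}
A1: add {b, e} — b (Alice) has b→h; e (Alice) has e→c.
A2: add {d, f} — d (Alice) has d→e; f (Alice) has f→e.
f enters the attractor at level 2, so Alice can force the target in 2 moves from there.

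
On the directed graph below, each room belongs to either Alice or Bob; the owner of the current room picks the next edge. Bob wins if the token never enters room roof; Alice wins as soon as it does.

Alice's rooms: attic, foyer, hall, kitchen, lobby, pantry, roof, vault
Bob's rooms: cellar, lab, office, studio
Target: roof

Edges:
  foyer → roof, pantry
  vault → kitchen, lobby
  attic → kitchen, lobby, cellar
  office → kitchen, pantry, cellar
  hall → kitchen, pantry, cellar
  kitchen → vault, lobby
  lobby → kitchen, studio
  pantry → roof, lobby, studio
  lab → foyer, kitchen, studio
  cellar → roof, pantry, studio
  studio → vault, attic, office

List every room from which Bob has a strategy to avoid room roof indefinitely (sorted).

A0 = {roof}
A1: add {foyer, pantry} — foyer (Alice) has foyer→roof; pantry (Alice) has pantry→roof.
A2: add {hall} — hall (Alice) has hall→pantry.
A3 = A2; e.g. vault (Alice) has no edge into A2. Fixed point.
Alice's attractor = {foyer, hall, pantry, roof}; Bob avoids the target exactly from the complement.

attic, cellar, kitchen, lab, lobby, office, studio, vault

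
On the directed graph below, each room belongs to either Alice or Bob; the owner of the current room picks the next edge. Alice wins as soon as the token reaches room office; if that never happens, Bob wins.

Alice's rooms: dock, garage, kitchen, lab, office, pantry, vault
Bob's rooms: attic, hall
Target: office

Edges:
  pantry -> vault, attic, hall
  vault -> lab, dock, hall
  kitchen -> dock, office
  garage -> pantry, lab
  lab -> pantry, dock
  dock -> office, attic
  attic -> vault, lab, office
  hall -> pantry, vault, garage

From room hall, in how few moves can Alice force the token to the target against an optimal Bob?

4

A0 = {office}
A1: add {dock, kitchen} — kitchen (Alice) has kitchen→office; dock (Alice) has dock→office.
A2: add {lab, vault} — vault (Alice) has vault→dock; lab (Alice) has lab→dock.
A3: add {attic, garage, pantry} — pantry (Alice) has pantry→vault; garage (Alice) has garage→lab; attic (Bob): all of {vault, lab, office} already in.
A4: add {hall} — hall (Bob): all of {pantry, vault, garage} already in.
A4 = all vertices. Fixed point.
hall enters the attractor at level 4, so Alice can force the target in 4 moves from there.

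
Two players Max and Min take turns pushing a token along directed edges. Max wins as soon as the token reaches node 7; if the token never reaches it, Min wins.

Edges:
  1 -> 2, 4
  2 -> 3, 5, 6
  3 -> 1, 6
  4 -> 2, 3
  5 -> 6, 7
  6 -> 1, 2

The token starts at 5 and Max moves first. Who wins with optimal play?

Max

Track states (vertex, player-to-move).
A0 = {(7,Max), (7,Min)}
A1: add {(5,Max)}.
(5,Max) ∈ A1 ⇒ Max forces the target.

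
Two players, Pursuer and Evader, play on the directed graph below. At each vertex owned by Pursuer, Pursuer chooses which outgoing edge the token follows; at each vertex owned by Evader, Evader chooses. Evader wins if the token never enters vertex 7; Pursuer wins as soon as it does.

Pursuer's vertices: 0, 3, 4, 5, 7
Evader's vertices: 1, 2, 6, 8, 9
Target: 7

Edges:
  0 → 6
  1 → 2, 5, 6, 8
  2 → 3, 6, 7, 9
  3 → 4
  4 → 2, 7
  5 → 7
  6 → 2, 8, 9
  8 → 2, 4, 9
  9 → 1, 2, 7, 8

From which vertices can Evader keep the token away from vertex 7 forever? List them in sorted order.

A0 = {7}
A1: add {4, 5} — 4 (Pursuer) has 4→7; 5 (Pursuer) has 5→7.
A2: add {3} — 3 (Pursuer) has 3→4.
A3 = A2; e.g. 0 (Pursuer) has no edge into A2. Fixed point.
Pursuer's attractor = {3, 4, 5, 7}; Evader avoids the target exactly from the complement.

0, 1, 2, 6, 8, 9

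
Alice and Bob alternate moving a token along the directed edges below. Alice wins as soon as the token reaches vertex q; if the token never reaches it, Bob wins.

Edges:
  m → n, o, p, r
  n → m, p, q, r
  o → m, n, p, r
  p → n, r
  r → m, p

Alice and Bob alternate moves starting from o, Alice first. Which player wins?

Track states (vertex, player-to-move).
A0 = {(q,Alice), (q,Bob)}
A1: add {(n,Alice)}.
A2 = A1; e.g. (m,Alice) stays out. (o,Alice) never enters ⇒ Bob avoids the target.

Bob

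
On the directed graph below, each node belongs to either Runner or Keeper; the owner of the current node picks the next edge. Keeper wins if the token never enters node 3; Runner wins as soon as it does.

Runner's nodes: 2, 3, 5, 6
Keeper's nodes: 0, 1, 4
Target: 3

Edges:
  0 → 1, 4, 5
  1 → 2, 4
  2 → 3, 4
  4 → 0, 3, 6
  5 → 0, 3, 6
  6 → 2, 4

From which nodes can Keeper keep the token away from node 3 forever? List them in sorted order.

0, 1, 4

A0 = {3}
A1: add {2, 5} — 2 (Runner) has 2→3; 5 (Runner) has 5→3.
A2: add {6} — 6 (Runner) has 6→2.
A3 = A2; e.g. 0 (Keeper) can still go to 1. Fixed point.
Runner's attractor = {2, 3, 5, 6}; Keeper avoids the target exactly from the complement.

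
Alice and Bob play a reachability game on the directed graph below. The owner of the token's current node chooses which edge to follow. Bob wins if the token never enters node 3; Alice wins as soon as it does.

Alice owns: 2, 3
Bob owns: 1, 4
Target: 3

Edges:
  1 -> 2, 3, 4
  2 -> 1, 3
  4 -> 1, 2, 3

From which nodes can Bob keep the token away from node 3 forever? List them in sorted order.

A0 = {3}
A1: add {2} — 2 (Alice) has 2→3.
A2 = A1; e.g. 1 (Bob) can still go to 4. Fixed point.
Alice's attractor = {2, 3}; Bob avoids the target exactly from the complement.

1, 4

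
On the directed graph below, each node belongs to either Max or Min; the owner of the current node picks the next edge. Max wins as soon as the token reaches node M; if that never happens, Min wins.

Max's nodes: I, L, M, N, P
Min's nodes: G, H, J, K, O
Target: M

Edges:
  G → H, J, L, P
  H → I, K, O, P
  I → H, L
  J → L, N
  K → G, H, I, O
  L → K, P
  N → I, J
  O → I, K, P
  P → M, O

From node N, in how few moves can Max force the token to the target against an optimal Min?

4

A0 = {M}
A1: add {P} — P (Max) has P→M.
A2: add {L} — L (Max) has L→P.
A3: add {I} — I (Max) has I→L.
A4: add {N} — N (Max) has N→I.
N enters the attractor at level 4, so Max can force the target in 4 moves from there.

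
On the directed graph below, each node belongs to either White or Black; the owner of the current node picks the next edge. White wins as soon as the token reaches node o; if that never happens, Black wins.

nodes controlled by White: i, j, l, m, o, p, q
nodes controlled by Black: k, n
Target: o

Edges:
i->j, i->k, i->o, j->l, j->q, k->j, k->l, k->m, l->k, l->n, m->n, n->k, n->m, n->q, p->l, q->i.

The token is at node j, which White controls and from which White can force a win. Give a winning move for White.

A0 = {o}
A1: add {i} — i (White) has i→o.
A2: add {q} — q (White) has q→i.
A3: add {j} — j (White) has j→q.
A4 = A3; e.g. k (Black) can still go to l. Fixed point.
From j, successor q is in the attractor (rank 2); the other successor l is not.

q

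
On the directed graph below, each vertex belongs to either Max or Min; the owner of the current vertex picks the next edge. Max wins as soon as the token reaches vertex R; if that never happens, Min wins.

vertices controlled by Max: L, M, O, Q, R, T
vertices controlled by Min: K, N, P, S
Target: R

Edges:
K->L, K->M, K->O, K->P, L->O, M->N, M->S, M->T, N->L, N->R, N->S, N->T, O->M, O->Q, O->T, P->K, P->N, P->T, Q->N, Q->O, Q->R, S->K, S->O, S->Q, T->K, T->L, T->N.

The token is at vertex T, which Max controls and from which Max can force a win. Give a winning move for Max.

L

A0 = {R}
A1: add {Q} — Q (Max) has Q→R.
A2: add {O} — O (Max) has O→Q.
A3: add {L} — L (Max) has L→O.
A4: add {T} — T (Max) has T→L.
A5: add {M} — M (Max) has M→T.
A6 = A5; e.g. K (Min) can still go to P. Fixed point.
From T, successor L is in the attractor (rank 3); the other successors K, N are not.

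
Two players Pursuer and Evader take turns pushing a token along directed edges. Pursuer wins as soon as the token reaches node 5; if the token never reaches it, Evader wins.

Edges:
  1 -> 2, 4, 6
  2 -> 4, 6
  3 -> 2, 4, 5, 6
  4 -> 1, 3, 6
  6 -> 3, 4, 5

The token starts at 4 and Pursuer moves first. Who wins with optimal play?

Track states (vertex, player-to-move).
A0 = {(5,Pursuer), (5,Evader)}
A1: add {(3,Pursuer), (6,Pursuer)}.
A2 = A1; e.g. (1,Pursuer) stays out. (4,Pursuer) never enters ⇒ Evader avoids the target.

Evader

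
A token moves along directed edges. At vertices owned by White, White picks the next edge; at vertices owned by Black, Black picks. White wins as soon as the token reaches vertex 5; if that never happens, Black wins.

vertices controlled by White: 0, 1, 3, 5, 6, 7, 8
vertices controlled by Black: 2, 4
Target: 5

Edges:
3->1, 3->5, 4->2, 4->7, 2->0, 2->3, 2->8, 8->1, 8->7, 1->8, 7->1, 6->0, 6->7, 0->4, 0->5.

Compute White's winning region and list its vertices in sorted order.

0, 3, 5, 6

A0 = {5}
A1: add {0, 3} — 0 (White) has 0→5; 3 (White) has 3→5.
A2: add {6} — 6 (White) has 6→0.
A3 = A2; e.g. 1 (White) has no edge into A2. Fixed point.
White's winning region = {0, 3, 5, 6}.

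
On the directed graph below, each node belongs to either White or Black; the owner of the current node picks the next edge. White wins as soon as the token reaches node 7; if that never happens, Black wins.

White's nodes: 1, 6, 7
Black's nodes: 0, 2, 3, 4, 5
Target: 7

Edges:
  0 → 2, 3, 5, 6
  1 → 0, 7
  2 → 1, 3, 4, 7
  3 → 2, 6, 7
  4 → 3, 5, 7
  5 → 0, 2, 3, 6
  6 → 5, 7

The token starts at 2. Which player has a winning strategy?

A0 = {7}
A1: add {1, 6} — 1 (White) has 1→7; 6 (White) has 6→7.
A2 = A1; e.g. 0 (Black) can still go to 2. Fixed point.
2 never enters the attractor, so Black can avoid the target forever.

Black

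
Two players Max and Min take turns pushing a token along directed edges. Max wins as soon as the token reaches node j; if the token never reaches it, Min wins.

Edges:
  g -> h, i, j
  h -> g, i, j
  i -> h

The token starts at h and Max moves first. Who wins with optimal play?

Track states (vertex, player-to-move).
A0 = {(j,Max), (j,Min)}
A1: add {(g,Max), (h,Max)}.
(h,Max) ∈ A1 ⇒ Max forces the target.

Max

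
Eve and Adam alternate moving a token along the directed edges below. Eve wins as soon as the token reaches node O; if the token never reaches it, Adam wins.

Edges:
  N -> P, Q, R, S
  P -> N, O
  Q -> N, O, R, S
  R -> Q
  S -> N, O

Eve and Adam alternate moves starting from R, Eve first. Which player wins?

Track states (vertex, player-to-move).
A0 = {(O,Eve), (O,Adam)}
A1: add {(P,Eve), (Q,Eve), (S,Eve)}.
A2: add {(R,Adam)}.
A3: add {(N,Eve)}.
A4: add {(P,Adam), (S,Adam)}.
A5 = A4; e.g. (N,Adam) stays out. (R,Eve) never enters ⇒ Adam avoids the target.

Adam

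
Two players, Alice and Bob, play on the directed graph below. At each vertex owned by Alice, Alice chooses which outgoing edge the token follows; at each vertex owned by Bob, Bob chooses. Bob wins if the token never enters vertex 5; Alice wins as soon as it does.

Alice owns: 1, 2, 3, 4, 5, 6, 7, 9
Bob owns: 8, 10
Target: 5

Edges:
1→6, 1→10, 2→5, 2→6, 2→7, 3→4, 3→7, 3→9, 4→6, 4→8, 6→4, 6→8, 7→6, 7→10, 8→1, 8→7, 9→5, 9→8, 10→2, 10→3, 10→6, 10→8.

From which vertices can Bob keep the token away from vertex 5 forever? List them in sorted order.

1, 4, 6, 7, 8, 10

A0 = {5}
A1: add {2, 9} — 2 (Alice) has 2→5; 9 (Alice) has 9→5.
A2: add {3} — 3 (Alice) has 3→9.
A3 = A2; e.g. 1 (Alice) has no edge into A2. Fixed point.
Alice's attractor = {2, 3, 5, 9}; Bob avoids the target exactly from the complement.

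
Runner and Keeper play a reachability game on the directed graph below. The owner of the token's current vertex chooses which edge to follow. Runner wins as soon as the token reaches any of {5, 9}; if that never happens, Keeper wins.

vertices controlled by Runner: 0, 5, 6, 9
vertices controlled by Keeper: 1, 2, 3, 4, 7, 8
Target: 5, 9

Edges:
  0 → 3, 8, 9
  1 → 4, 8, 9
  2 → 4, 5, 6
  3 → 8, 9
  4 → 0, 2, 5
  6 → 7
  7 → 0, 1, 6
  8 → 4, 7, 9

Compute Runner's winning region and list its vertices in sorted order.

A0 = {5, 9}
A1: add {0} — 0 (Runner) has 0→9.
A2 = A1; e.g. 1 (Keeper) can still go to 4. Fixed point.
Runner's winning region = {0, 5, 9}.

0, 5, 9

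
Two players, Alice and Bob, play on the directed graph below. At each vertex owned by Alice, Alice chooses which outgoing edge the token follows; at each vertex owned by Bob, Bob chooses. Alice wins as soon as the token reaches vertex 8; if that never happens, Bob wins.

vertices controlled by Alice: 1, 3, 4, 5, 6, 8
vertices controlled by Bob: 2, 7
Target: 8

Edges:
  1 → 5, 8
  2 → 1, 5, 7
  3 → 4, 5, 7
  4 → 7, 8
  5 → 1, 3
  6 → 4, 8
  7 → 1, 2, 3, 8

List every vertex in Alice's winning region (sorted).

A0 = {8}
A1: add {1, 4, 6} — 1 (Alice) has 1→8; 4 (Alice) has 4→8; 6 (Alice) has 6→8.
A2: add {3, 5} — 3 (Alice) has 3→4; 5 (Alice) has 5→1.
A3 = A2; e.g. 2 (Bob) can still go to 7. Fixed point.
Alice's winning region = {1, 3, 4, 5, 6, 8}.

1, 3, 4, 5, 6, 8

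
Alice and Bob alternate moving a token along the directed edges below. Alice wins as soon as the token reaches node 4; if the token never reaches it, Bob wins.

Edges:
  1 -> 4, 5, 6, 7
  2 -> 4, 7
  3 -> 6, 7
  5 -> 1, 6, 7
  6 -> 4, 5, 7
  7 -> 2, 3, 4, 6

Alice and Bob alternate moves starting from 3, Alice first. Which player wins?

Bob

Track states (vertex, player-to-move).
A0 = {(4,Alice), (4,Bob)}
A1: add {(1,Alice), (2,Alice), (6,Alice), (7,Alice)}.
A2: add {(2,Bob), (3,Bob), (5,Bob)}.
A3 = A2; e.g. (1,Bob) stays out. (3,Alice) never enters ⇒ Bob avoids the target.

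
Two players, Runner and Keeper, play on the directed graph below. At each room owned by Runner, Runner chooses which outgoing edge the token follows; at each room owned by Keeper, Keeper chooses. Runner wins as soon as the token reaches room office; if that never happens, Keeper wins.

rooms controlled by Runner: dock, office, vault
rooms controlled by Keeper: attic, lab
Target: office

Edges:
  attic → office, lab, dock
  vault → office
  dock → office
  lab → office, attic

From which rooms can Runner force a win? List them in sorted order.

A0 = {office}
A1: add {dock, vault} — vault (Runner) has vault→office; dock (Runner) has dock→office.
A2 = A1; e.g. lab (Keeper) can still go to attic. Fixed point.
Runner's winning region = {dock, office, vault}.

dock, office, vault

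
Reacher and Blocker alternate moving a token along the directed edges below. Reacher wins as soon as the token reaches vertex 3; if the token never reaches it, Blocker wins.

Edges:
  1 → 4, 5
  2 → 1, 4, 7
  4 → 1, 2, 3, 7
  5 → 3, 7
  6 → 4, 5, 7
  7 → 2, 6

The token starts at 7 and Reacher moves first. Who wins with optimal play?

Track states (vertex, player-to-move).
A0 = {(3,Reacher), (3,Blocker)}
A1: add {(4,Reacher), (5,Reacher)}.
A2: add {(1,Blocker)}.
A3: add {(2,Reacher)}.
A4 = A3; e.g. (1,Reacher) stays out. (7,Reacher) never enters ⇒ Blocker avoids the target.

Blocker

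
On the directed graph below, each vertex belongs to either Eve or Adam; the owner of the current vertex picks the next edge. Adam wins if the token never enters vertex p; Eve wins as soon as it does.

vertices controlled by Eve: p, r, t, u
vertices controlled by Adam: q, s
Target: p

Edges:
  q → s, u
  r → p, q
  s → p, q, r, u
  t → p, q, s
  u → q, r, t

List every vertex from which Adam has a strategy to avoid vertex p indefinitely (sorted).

A0 = {p}
A1: add {r, t} — r (Eve) has r→p; t (Eve) has t→p.
A2: add {u} — u (Eve) has u→r.
A3 = A2; e.g. q (Adam) can still go to s. Fixed point.
Eve's attractor = {p, r, t, u}; Adam avoids the target exactly from the complement.

q, s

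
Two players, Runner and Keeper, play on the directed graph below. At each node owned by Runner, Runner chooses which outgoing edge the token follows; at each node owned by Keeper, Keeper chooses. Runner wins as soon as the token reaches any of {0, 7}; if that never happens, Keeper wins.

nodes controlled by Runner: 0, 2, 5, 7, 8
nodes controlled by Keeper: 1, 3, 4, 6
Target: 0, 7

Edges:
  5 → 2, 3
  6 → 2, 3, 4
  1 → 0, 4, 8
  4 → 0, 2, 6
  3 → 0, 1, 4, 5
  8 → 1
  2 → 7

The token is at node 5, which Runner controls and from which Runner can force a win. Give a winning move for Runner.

A0 = {0, 7}
A1: add {2} — 2 (Runner) has 2→7.
A2: add {5} — 5 (Runner) has 5→2.
A3 = A2; e.g. 1 (Keeper) can still go to 4. Fixed point.
From 5, successor 2 is in the attractor (rank 1); the other successor 3 is not.

2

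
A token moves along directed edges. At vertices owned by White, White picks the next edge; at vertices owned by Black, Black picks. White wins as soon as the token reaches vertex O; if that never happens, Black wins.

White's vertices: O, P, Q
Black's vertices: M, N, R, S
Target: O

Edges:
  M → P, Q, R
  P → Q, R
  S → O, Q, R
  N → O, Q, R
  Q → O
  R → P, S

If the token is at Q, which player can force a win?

A0 = {O}
A1: add {Q} — Q (White) has Q→O.
Q ∈ A1, so White can force the target.

White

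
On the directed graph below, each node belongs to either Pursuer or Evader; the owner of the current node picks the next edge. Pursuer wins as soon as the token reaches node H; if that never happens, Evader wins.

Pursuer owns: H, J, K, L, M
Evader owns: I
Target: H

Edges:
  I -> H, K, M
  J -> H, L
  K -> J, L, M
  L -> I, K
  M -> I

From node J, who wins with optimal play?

A0 = {H}
A1: add {J} — J (Pursuer) has J→H.
J ∈ A1, so Pursuer can force the target.

Pursuer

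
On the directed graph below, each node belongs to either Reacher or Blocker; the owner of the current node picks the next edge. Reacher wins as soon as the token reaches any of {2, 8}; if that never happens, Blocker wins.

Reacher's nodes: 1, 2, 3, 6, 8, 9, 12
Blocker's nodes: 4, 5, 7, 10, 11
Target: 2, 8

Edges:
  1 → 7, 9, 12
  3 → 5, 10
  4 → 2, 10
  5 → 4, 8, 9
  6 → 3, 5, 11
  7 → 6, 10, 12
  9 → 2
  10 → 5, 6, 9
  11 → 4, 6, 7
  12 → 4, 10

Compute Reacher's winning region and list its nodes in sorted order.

1, 2, 8, 9

A0 = {2, 8}
A1: add {9} — 9 (Reacher) has 9→2.
A2: add {1} — 1 (Reacher) has 1→9.
A3 = A2; e.g. 3 (Reacher) has no edge into A2. Fixed point.
Reacher's winning region = {1, 2, 8, 9}.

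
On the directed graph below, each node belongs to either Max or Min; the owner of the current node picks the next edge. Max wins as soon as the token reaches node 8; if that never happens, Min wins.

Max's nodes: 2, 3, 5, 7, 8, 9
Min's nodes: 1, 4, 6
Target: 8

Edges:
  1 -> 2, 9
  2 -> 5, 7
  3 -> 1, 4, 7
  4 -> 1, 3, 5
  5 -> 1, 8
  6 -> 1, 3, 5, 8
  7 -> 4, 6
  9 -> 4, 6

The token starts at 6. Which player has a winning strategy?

A0 = {8}
A1: add {5} — 5 (Max) has 5→8.
A2: add {2} — 2 (Max) has 2→5.
A3 = A2; e.g. 1 (Min) can still go to 9. Fixed point.
6 never enters the attractor, so Min can avoid the target forever.

Min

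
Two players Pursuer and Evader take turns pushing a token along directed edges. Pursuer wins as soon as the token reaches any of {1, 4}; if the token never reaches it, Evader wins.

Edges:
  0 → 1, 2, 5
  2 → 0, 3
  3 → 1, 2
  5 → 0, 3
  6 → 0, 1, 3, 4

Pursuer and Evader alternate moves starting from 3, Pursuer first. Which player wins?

Pursuer

Track states (vertex, player-to-move).
A0 = {(1,Pursuer), (1,Evader), (4,Pursuer), (4,Evader)}
A1: add {(0,Pursuer), (3,Pursuer), (6,Pursuer)}.
(3,Pursuer) ∈ A1 ⇒ Pursuer forces the target.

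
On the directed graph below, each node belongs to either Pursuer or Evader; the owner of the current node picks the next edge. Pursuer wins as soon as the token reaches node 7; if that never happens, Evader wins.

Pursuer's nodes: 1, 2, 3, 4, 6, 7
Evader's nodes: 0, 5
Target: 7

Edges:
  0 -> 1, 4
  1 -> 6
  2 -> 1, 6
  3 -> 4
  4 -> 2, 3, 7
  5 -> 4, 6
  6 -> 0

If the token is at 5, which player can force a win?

A0 = {7}
A1: add {4} — 4 (Pursuer) has 4→7.
A2: add {3} — 3 (Pursuer) has 3→4.
A3 = A2; e.g. 0 (Evader) can still go to 1. Fixed point.
5 never enters the attractor, so Evader can avoid the target forever.

Evader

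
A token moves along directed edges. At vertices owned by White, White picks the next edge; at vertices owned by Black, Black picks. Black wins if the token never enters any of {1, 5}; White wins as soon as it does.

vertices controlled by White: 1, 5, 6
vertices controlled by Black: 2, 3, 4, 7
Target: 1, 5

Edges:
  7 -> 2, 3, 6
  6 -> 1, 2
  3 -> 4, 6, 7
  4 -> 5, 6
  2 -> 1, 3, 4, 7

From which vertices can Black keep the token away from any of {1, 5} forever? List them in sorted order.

2, 3, 7

A0 = {1, 5}
A1: add {6} — 6 (White) has 6→1.
A2: add {4} — 4 (Black): all of {5, 6} already in.
A3 = A2; e.g. 2 (Black) can still go to 3. Fixed point.
White's attractor = {1, 4, 5, 6}; Black avoids the target exactly from the complement.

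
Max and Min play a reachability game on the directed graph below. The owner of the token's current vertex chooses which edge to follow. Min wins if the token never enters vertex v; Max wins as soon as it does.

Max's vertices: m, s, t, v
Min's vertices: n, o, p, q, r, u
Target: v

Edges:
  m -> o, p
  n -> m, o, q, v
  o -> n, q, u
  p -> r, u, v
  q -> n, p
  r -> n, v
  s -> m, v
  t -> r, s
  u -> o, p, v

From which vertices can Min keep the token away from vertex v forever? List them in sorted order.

A0 = {v}
A1: add {s} — s (Max) has s→v.
A2: add {t} — t (Max) has t→s.
A3 = A2; e.g. m (Max) has no edge into A2. Fixed point.
Max's attractor = {s, t, v}; Min avoids the target exactly from the complement.

m, n, o, p, q, r, u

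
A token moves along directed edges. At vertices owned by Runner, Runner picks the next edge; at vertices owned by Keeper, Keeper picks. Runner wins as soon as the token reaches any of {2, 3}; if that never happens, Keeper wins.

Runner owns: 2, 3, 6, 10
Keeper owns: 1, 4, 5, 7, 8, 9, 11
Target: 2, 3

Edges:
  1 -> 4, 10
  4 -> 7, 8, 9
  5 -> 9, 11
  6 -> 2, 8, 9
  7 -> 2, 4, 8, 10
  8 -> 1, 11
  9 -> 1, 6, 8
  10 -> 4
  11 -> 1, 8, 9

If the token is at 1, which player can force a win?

A0 = {2, 3}
A1: add {6} — 6 (Runner) has 6→2.
A2 = A1; e.g. 1 (Keeper) can still go to 4. Fixed point.
1 never enters the attractor, so Keeper can avoid the target forever.

Keeper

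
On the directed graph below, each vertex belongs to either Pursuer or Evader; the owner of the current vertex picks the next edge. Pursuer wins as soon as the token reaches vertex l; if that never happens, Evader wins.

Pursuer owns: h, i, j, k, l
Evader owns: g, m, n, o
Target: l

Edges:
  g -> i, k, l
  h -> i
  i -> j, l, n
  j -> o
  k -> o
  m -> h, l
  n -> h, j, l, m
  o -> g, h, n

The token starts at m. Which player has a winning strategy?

A0 = {l}
A1: add {i} — i (Pursuer) has i→l.
A2: add {h} — h (Pursuer) has h→i.
A3: add {m} — m (Evader): all of {h, l} already in.
A4 = A3; e.g. g (Evader) can still go to k. Fixed point.
m ∈ A3, so Pursuer can force the target.

Pursuer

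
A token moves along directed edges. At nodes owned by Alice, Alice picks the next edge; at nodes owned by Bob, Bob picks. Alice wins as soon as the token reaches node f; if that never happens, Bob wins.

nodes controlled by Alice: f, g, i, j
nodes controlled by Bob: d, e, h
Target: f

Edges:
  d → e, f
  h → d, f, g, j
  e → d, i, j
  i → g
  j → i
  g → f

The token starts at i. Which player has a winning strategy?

A0 = {f}
A1: add {g} — g (Alice) has g→f.
A2: add {i} — i (Alice) has i→g.
i ∈ A2, so Alice can force the target.

Alice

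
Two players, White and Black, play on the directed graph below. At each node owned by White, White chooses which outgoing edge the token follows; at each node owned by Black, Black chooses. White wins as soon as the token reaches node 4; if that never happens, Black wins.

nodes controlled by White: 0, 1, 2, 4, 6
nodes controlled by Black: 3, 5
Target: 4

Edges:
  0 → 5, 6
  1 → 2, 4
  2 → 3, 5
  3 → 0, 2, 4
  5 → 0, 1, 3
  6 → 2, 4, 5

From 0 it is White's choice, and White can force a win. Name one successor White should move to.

A0 = {4}
A1: add {1, 6} — 1 (White) has 1→4; 6 (White) has 6→4.
A2: add {0} — 0 (White) has 0→6.
A3 = A2; e.g. 2 (White) has no edge into A2. Fixed point.
From 0, successor 6 is in the attractor (rank 1); the other successor 5 is not.

6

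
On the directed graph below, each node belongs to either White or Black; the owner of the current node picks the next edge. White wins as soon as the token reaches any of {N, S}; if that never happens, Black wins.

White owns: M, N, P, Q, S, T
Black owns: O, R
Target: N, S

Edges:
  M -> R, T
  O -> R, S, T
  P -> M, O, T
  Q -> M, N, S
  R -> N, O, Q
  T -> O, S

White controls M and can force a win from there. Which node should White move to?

T

A0 = {N, S}
A1: add {Q, T} — Q (White) has Q→N; T (White) has T→S.
A2: add {M, P} — M (White) has M→T; P (White) has P→T.
A3 = A2; e.g. O (Black) can still go to R. Fixed point.
From M, successor T is in the attractor (rank 1); the other successor R is not.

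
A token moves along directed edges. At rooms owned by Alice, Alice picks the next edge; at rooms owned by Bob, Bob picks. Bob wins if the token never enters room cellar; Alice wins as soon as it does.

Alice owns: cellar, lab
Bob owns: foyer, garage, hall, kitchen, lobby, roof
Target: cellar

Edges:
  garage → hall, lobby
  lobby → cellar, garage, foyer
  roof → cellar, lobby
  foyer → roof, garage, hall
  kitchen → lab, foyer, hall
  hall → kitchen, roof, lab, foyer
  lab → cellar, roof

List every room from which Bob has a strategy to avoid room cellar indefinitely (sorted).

foyer, garage, hall, kitchen, lobby, roof

A0 = {cellar}
A1: add {lab} — lab (Alice) has lab→cellar.
A2 = A1; e.g. kitchen (Bob) can still go to foyer. Fixed point.
Alice's attractor = {cellar, lab}; Bob avoids the target exactly from the complement.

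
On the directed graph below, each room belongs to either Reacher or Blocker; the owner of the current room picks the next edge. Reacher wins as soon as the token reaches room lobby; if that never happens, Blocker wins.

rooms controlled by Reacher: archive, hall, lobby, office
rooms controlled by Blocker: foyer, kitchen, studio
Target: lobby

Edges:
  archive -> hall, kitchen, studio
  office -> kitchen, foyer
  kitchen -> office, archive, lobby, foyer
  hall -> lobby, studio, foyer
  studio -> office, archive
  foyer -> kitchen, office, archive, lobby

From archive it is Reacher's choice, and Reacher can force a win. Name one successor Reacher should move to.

hall

A0 = {lobby}
A1: add {hall} — hall (Reacher) has hall→lobby.
A2: add {archive} — archive (Reacher) has archive→hall.
A3 = A2; e.g. kitchen (Blocker) can still go to office. Fixed point.
From archive, successor hall is in the attractor (rank 1); the other successors kitchen, studio are not.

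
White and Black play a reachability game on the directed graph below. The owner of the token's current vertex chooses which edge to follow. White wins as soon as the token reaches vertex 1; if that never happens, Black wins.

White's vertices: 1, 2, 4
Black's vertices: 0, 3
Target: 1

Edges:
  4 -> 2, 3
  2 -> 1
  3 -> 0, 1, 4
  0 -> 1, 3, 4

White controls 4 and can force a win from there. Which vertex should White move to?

2

A0 = {1}
A1: add {2} — 2 (White) has 2→1.
A2: add {4} — 4 (White) has 4→2.
A3 = A2; e.g. 0 (Black) can still go to 3. Fixed point.
From 4, successor 2 is in the attractor (rank 1); the other successor 3 is not.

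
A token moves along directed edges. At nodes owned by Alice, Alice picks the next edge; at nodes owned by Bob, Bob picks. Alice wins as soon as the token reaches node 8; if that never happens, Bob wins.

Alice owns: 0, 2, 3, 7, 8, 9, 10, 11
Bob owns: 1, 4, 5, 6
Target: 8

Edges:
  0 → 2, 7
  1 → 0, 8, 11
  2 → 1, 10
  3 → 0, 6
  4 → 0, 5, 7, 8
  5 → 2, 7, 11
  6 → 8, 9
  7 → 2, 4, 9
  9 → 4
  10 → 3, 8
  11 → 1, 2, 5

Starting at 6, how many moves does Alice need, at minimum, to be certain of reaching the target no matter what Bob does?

7

A0 = {8}
A1: add {10} — 10 (Alice) has 10→8.
A2: add {2} — 2 (Alice) has 2→10.
A3: add {0, 7, 11} — 0 (Alice) has 0→2; 7 (Alice) has 7→2; 11 (Alice) has 11→2.
A4: add {1, 3, 5} — 1 (Bob): all of {0, 8, 11} already in; 3 (Alice) has 3→0; 5 (Bob): all of {2, 7, 11} already in.
A5: add {4} — 4 (Bob): all of {0, 5, 7, 8} already in.
A6: add {9} — 9 (Alice) has 9→4.
A7: add {6} — 6 (Bob): all of {8, 9} already in.
A7 = all vertices. Fixed point.
6 enters the attractor at level 7, so Alice can force the target in 7 moves from there.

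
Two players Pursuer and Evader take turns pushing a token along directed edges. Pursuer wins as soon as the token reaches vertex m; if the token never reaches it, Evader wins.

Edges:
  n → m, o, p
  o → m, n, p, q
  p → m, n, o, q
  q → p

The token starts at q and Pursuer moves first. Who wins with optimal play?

Track states (vertex, player-to-move).
A0 = {(m,Pursuer), (m,Evader)}
A1: add {(n,Pursuer), (o,Pursuer), (p,Pursuer)}.
A2: add {(n,Evader), (q,Evader)}.
A3 = A2; e.g. (o,Evader) stays out. (q,Pursuer) never enters ⇒ Evader avoids the target.

Evader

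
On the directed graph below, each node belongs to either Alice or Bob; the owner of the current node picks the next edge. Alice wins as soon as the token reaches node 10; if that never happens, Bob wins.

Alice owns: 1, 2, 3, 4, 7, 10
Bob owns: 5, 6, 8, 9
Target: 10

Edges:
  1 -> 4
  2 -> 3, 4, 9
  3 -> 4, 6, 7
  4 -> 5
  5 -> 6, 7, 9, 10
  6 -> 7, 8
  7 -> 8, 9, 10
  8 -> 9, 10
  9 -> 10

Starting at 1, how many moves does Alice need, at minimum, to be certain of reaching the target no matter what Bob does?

6

A0 = {10}
A1: add {7, 9} — 7 (Alice) has 7→10; 9 (Bob): all of {10} already in.
A2: add {2, 3, 8} — 2 (Alice) has 2→9; 3 (Alice) has 3→7; 8 (Bob): all of {9, 10} already in.
A3: add {6} — 6 (Bob): all of {7, 8} already in.
A4: add {5} — 5 (Bob): all of {6, 7, 9, 10} already in.
A5: add {4} — 4 (Alice) has 4→5.
A6: add {1} — 1 (Alice) has 1→4.
A6 = all vertices. Fixed point.
1 enters the attractor at level 6, so Alice can force the target in 6 moves from there.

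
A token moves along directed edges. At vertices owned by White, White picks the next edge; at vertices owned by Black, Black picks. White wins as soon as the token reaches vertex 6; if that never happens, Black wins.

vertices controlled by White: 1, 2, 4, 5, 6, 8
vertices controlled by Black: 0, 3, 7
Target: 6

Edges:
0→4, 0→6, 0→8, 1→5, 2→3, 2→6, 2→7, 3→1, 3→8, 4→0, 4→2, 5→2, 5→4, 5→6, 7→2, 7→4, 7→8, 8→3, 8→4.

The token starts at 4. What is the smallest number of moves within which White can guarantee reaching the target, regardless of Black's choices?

2

A0 = {6}
A1: add {2, 5} — 2 (White) has 2→6; 5 (White) has 5→6.
A2: add {1, 4} — 1 (White) has 1→5; 4 (White) has 4→2.
4 enters the attractor at level 2, so White can force the target in 2 moves from there.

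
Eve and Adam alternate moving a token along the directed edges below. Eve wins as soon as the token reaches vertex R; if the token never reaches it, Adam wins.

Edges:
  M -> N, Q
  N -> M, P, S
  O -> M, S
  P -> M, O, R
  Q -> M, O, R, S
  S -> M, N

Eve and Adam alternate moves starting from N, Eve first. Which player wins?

Track states (vertex, player-to-move).
A0 = {(R,Eve), (R,Adam)}
A1: add {(P,Eve), (Q,Eve)}.
A2 = A1; e.g. (M,Eve) stays out. (N,Eve) never enters ⇒ Adam avoids the target.

Adam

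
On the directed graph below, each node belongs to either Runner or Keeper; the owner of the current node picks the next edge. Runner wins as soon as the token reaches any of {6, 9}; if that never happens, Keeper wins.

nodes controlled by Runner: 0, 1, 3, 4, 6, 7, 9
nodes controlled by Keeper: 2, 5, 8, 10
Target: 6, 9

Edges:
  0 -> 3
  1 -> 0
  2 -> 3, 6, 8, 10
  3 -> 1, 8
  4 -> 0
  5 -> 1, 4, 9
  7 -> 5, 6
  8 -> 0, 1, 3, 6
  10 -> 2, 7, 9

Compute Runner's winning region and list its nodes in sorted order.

A0 = {6, 9}
A1: add {7} — 7 (Runner) has 7→6.
A2 = A1; e.g. 0 (Runner) has no edge into A1. Fixed point.
Runner's winning region = {6, 7, 9}.

6, 7, 9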